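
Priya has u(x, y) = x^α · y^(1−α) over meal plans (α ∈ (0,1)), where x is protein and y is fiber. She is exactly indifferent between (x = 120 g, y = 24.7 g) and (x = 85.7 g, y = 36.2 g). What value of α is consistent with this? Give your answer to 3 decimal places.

α ≈ 0.532

Set the two utilities equal: 120^α·24.7^(1−α) = 85.7^α·36.2^(1−α).
(120/85.7)^α = (36.2/24.7)^(1−α); take logs: α·ln(120/85.7) = (1−α)·ln(36.2/24.7), i.e. α·0.336639 = (1−α)·0.382256.
With A = 0.336639 and B = 0.382256: α·A = (1−α)·B, so α = B/(A+B) = 0.382256/0.718895 ≈ 0.532.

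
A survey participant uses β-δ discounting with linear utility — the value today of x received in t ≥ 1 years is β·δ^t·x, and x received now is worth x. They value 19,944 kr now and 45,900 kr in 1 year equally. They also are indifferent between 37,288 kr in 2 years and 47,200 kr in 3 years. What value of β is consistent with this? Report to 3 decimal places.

From the later pair, β·δ^2·37288 = β·δ^3·47200; dividing through, δ = 37288/47200 = 0.79000.
The first indifference: 19944 = β·δ·45900, so β = 19944/(δ·45900) = 19944/(0.79000·45900) ≈ 0.550.

β ≈ 0.550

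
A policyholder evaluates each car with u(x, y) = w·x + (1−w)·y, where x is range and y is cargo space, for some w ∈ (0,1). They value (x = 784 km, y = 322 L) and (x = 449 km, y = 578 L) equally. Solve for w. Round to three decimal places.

w = 0.433

Indifference: w·784 + (1−w)·322 = w·449 + (1−w)·578.
Rearranging, 335·w − 256·(1−w) = 0.
The marginal rate of substitution is 256/335, so w = 256/(335+256) = 0.433.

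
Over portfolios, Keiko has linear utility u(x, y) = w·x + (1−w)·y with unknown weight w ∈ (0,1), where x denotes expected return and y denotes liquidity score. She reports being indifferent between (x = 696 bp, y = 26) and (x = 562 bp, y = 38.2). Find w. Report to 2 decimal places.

Indifference: w·696 + (1−w)·26 = w·562 + (1−w)·38.2.
Rearranging, 134·w − 12.2·(1−w) = 0.
The marginal rate of substitution is 12.2/134, so w = 12.2/(134+12.2) = 0.08.

w = 0.08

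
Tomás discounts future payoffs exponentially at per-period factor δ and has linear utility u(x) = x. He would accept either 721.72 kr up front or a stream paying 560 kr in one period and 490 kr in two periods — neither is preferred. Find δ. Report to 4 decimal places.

Present value of the stream is 560·δ + 490·δ². Indifference gives 560δ + 490δ² = 721.72.
Rearranged: 490δ² + 560δ − 721.72 = 0.
By the quadratic formula (taking the positive root), δ = (−560 + √1728171.20) / 980 ≈ 0.7700.

δ ≈ 0.7700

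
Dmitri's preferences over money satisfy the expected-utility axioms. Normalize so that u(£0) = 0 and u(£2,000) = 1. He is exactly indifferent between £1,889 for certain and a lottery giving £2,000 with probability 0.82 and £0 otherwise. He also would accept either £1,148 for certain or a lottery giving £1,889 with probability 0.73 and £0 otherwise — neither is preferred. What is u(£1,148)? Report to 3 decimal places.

The first gamble pins u(£1,889): it must equal 0.82·1 + 0.18·0 = 0.82.
Then u(£1,148) = 0.73·u(£1,889) + 0.27·u(£0) = 0.73·0.82 + 0.27·0.00 = 0.5986.

0.599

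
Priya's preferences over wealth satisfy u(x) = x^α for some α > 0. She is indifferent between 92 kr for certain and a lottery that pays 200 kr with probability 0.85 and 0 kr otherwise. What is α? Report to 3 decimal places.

α ≈ 0.209

EU(lottery) = 0.85·200^α + 0.15·0 = 0.85·200^α.
Equating: 92^α = 0.85·200^α, i.e. 0.4600^α = 0.85.
α = ln(0.85) / ln(92/200) = -0.162519/-0.776529 ≈ 0.209.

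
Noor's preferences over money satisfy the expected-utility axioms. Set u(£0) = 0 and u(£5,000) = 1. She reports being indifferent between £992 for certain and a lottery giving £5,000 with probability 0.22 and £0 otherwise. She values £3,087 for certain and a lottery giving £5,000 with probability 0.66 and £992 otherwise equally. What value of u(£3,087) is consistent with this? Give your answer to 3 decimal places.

From the first indifference, u(£992) = 0.22·u(£5,000) + 0.78·u(£0) = 0.22·1 + 0.78·0 = 0.22.
Chaining: u(£3,087) = 0.66·1.00 + 0.34·0.22 = 0.7348.

0.735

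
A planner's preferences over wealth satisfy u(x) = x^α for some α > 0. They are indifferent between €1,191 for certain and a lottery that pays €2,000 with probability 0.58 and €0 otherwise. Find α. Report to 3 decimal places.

α ≈ 1.051

The lottery's expected utility is 0.58·u(2000) + 0.42·u(0) = 0.58·2000^α (since u(0) = 0 for α > 0).
Setting u(1191) equal to that: 1191^α = 0.58·2000^α ⇒ (1191/2000)^α = 0.58.
Take logs: α = ln 0.58 / ln(1191/2000) ≈ 1.05088.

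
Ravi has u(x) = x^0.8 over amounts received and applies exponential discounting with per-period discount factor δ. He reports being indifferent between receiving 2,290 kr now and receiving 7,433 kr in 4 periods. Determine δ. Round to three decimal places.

Indifference means u(2290) = δ^4 · u(7433), so δ^4 = u(2290)/u(7433).
With u(x) = x^0.8: δ^4 = 2290^0.8/7433^0.8 = (2290/7433)^0.8 = 0.38989.
Hence δ = (0.38989)^(1/4) = 0.79019.

δ ≈ 0.790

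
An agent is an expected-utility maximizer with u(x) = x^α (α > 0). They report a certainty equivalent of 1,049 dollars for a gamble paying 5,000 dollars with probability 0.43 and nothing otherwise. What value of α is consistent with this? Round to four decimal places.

Since u(0) = 0, the lottery's EU is 0.43·5000^α.
Indifference: 1049^α = 0.43·5000^α, so (1049/5000)^α = 0.43.
α = ln(0.43) / ln(1049/5000) = -0.8439701/-1.5616006 ≈ 0.5405.

α ≈ 0.5405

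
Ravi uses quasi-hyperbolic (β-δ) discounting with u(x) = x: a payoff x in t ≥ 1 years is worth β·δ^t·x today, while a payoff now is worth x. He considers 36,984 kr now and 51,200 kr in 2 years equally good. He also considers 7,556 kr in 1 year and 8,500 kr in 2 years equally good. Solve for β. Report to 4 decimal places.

Both payoffs in the second observation are in the future, so β drops out: δ^1·7556 = δ^2·8500 ⇒ δ = 7556/8500 = 0.88894.
Substituting δ into 36984 = β·δ^2·51200: β = 36984/(40459.080) ≈ 0.9141.

β ≈ 0.9141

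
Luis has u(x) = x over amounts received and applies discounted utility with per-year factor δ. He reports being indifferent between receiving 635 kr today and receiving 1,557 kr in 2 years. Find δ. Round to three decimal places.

Equating discounted utilities: u(635) = δ^2·u(1557) ⇒ δ^2 = u(635)/u(1557).
With u(x) = x: δ^2 = 635/1557 = 0.40784.
So δ = 0.40784^(1/2) ≈ 0.639.

δ ≈ 0.639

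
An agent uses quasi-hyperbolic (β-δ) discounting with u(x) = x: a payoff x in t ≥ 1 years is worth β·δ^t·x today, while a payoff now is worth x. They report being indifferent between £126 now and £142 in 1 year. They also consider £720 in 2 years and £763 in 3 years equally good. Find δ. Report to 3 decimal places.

Both payoffs in the second observation are in the future, so β drops out: δ^2·720 = δ^3·763 ⇒ δ = 720/763 = 0.94364.

δ ≈ 0.944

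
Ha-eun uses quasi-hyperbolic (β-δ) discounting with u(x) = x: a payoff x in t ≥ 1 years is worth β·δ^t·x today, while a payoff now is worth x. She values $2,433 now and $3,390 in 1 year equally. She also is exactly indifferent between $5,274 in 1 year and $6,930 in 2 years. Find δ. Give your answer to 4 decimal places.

δ ≈ 0.7610

The second indifference involves only future payoffs, so β cancels: β·δ^1·5274 = β·δ^2·6930, giving δ = 5274/6930 = 0.76104.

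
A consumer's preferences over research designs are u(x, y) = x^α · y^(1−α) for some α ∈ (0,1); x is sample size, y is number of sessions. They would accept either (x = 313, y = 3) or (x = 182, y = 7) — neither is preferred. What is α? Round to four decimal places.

α ≈ 0.6098

The Cobb–Douglas utilities coincide, so 313^α·3^(1−α) = 182^α·7^(1−α).
(313/182)^α = (7/3)^(1−α); take logs: α·ln(313/182) = (1−α)·ln(7/3), i.e. α·0.5421965 = (1−α)·0.8472979.
Thus α·(1.3894944) = 0.8472979, so α = 0.8472979/1.3894944 ≈ 0.6098.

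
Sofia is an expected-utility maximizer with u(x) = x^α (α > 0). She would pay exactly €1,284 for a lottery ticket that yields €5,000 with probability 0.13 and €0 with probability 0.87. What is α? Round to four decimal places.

The lottery's expected utility is 0.13·u(5000) + 0.87·u(0) = 0.13·5000^α (since u(0) = 0 for α > 0).
Equating: 1284^α = 0.13·5000^α, i.e. 0.2568^α = 0.13.
α = ln(0.13) / ln(1284/5000) = -2.0402208/-1.3594577 ≈ 1.5008.

α ≈ 1.5008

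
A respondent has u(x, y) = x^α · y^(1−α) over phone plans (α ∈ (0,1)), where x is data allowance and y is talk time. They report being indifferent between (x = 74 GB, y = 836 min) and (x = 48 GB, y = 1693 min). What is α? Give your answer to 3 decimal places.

Set the two utilities equal: 74^α·836^(1−α) = 48^α·1693^(1−α).
Taking logs: α·ln 74 + (1−α)·ln 836 = α·ln 48 + (1−α)·ln 1693, i.e. α·0.432864 = (1−α)·0.705629.
So α/(1−α) = (0.705629)/(0.432864) = 1.630140, and α = 1.630140/2.630140 ≈ 0.620.

α ≈ 0.620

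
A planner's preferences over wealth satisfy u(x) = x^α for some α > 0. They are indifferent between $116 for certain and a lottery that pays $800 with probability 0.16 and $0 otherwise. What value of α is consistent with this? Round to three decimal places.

α ≈ 0.949

The lottery's expected utility is 0.16·u(800) + 0.84·u(0) = 0.16·800^α (since u(0) = 0 for α > 0).
Indifference: 116^α = 0.16·800^α, so (116/800)^α = 0.16.
α = ln(0.16) / ln(116/800) = -1.832581/-1.931022 ≈ 0.949.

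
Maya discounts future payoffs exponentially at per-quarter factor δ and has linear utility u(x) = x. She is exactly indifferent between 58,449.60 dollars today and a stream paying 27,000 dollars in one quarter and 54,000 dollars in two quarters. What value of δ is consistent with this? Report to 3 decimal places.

δ ≈ 0.820

Present value of the stream is 27000·δ + 54000·δ². Indifference gives 27000δ + 54000δ² = 58449.60.
Rearranged: 54000δ² + 27000δ − 58449.60 = 0.
δ = (−27000 + √(27000² + 4·54000·58449.60)) / (2·54000) = (−27000 + √13354113600.00) / 108000 ≈ 0.820.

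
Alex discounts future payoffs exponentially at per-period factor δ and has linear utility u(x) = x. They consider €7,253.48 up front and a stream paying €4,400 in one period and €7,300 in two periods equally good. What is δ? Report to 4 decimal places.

δ ≈ 0.7400

Present value of the stream is 4400·δ + 7300·δ². Indifference gives 4400δ + 7300δ² = 7253.48.
That is, 7300δ² + 4400δ − 7253.48 = 0, a quadratic in δ.
δ = (−4400 + √(4400² + 4·7300·7253.48)) / (2·7300) = (−4400 + √231161616.00) / 14600 ≈ 0.7400.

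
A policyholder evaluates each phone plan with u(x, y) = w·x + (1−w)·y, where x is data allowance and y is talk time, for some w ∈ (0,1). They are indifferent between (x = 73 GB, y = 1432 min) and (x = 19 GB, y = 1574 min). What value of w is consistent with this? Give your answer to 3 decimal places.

w = 0.724

Indifference: w·73 + (1−w)·1432 = w·19 + (1−w)·1574.
Collecting terms: w·54 = (1−w)·142.
So w/(1−w) = 142/54 = 2.6296, giving w = 142/(54+142) = 0.724.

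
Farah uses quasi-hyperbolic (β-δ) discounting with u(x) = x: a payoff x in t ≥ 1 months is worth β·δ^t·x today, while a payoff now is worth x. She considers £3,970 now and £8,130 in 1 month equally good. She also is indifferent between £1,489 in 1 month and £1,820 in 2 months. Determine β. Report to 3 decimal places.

Both payoffs in the second observation are in the future, so β drops out: δ^1·1489 = δ^2·1820 ⇒ δ = 1489/1820 = 0.81813.
Now use the now-vs-future pair: 3970 = β·δ·8130 gives β = 3970/(0.81813·8130) ≈ 0.597.

β ≈ 0.597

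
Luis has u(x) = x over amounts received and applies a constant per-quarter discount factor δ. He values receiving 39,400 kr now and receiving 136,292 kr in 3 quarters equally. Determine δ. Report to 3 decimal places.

Equating discounted utilities: u(39400) = δ^3·u(136292) ⇒ δ^3 = u(39400)/u(136292).
With u(x) = x: δ^3 = 39400/136292 = 0.28909.
Taking the cube root: δ = 0.28909^(1/3) ≈ 0.661.

δ ≈ 0.661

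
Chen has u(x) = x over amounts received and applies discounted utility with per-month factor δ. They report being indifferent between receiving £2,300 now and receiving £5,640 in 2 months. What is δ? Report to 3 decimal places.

δ ≈ 0.639

The payoff in 2 months is discounted by δ^2, so u(2300) = δ^2·u(5640) and δ^2 = u(2300)/u(5640).
With u(x) = x: δ^2 = 2300/5640 = 0.40780.
So δ = 0.40780^(1/2) ≈ 0.639.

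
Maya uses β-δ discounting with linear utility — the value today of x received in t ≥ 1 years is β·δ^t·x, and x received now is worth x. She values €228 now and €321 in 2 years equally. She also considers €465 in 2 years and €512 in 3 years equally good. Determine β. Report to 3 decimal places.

The second indifference involves only future payoffs, so β cancels: β·δ^2·465 = β·δ^3·512, giving δ = 465/512 = 0.90820.
Substituting δ into 228 = β·δ^2·321: β = 228/(264.771) ≈ 0.861.

β ≈ 0.861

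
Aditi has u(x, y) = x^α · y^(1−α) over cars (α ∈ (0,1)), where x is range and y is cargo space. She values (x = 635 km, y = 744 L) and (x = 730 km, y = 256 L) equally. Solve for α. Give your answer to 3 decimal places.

α ≈ 0.884

The Cobb–Douglas utilities coincide, so 635^α·744^(1−α) = 730^α·256^(1−α).
Taking logs: α·ln 635 + (1−α)·ln 744 = α·ln 730 + (1−α)·ln 256, i.e. α·-0.139420 = (1−α)·-1.066864.
Thus α·(-1.206284) = -1.066864, so α = -1.066864/-1.206284 ≈ 0.884.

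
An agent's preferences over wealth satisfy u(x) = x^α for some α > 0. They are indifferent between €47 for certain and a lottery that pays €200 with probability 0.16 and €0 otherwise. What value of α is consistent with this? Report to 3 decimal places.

α ≈ 1.265

The lottery's expected utility is 0.16·u(200) + 0.84·u(0) = 0.16·200^α (since u(0) = 0 for α > 0).
Equating: 47^α = 0.16·200^α, i.e. 0.2350^α = 0.16.
Take logs: α = ln 0.16 / ln(47/200) ≈ 1.26545.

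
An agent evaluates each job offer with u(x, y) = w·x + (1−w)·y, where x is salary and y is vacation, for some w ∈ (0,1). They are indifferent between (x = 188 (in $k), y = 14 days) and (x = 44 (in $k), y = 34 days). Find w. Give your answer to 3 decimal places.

w = 0.122

u(188,14) = u(44,34) means w·188 + (1−w)·14 = w·44 + (1−w)·34.
Rearranging, 144·w − 20·(1−w) = 0.
So w/(1−w) = 20/144 = 0.1389, giving w = 20/(144+20) = 0.122.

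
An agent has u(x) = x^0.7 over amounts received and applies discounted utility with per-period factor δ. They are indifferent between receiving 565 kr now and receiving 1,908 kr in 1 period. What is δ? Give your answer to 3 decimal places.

Indifference means u(565) = δ · u(1908), so δ = u(565)/u(1908).
Since u(x) = x^0.7, δ = (565/1908)^0.7 = 0.29612^0.7 = 0.42661.

δ ≈ 0.427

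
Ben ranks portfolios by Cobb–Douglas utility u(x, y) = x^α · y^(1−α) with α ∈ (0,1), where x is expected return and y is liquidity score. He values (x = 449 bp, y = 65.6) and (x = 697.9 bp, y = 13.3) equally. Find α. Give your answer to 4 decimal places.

α ≈ 0.7835

The Cobb–Douglas utilities coincide, so 449^α·65.6^(1−α) = 697.9^α·13.3^(1−α).
Taking logs: α·ln 449 + (1−α)·ln 65.6 = α·ln 697.9 + (1−α)·ln 13.3, i.e. α·-0.4410529 = (1−α)·-1.5958117.
With A = -0.4410529 and B = -1.5958117: α·A = (1−α)·B, so α = B/(A+B) = -1.5958117/-2.0368646 ≈ 0.7835.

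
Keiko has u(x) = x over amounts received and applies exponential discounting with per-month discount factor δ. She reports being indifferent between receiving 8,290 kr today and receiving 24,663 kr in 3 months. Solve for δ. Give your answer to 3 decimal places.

Equating discounted utilities: u(8290) = δ^3·u(24663) ⇒ δ^3 = u(8290)/u(24663).
With u(x) = x: δ^3 = 8290/24663 = 0.33613.
Taking the cube root: δ = 0.33613^(1/3) ≈ 0.695.

δ ≈ 0.695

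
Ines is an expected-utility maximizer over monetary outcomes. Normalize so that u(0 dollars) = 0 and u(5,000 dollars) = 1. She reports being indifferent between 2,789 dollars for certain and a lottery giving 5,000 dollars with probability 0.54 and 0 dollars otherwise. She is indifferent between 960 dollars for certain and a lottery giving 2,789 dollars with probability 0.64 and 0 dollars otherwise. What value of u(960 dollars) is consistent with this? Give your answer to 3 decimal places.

The first gamble pins u(2,789 dollars): it must equal 0.54·1 + 0.46·0 = 0.54.
Chaining: u(960 dollars) = 0.64·0.54 + 0.36·0.00 = 0.3456.

0.346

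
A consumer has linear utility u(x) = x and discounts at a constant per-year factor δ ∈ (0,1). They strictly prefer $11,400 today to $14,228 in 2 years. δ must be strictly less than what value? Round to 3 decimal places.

δ < 0.895

The preference means 11400 > δ^2·14228.
Dividing by 14228: δ^2 < 0.80124. Both sides are positive, so the square root keeps the direction.
δ < (11400/14228)^(1/2) ≈ 0.895.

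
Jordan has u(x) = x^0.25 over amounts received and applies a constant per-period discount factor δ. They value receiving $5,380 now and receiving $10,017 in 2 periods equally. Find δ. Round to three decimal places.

Equating discounted utilities: u(5380) = δ^2·u(10017) ⇒ δ^2 = u(5380)/u(10017).
With u(x) = x^0.25: δ^2 = 5380^0.25/10017^0.25 = (5380/10017)^0.25 = 0.85607.
Hence δ = (0.85607)^(1/2) = 0.92524.

δ ≈ 0.925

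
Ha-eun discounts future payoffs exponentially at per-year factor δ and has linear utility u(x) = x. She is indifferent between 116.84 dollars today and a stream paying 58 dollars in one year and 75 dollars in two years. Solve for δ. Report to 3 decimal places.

δ ≈ 0.920

The stream is worth 58δ + 75δ² today, so 58δ + 75δ² = 116.84.
Rearranged: 75δ² + 58δ − 116.84 = 0.
δ = (−58 + √(58² + 4·75·116.84)) / (2·75) = (−58 + √38416.00) / 150 ≈ 0.920.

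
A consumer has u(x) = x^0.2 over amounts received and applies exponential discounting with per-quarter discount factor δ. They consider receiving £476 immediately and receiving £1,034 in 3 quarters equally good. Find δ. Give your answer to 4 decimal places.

Equating discounted utilities: u(476) = δ^3·u(1034) ⇒ δ^3 = u(476)/u(1034).
With u(x) = x^0.2: δ^3 = 476^0.2/1034^0.2 = (476/1034)^0.2 = 0.85628.
So δ = 0.85628^(1/3) ≈ 0.9496.

δ ≈ 0.9496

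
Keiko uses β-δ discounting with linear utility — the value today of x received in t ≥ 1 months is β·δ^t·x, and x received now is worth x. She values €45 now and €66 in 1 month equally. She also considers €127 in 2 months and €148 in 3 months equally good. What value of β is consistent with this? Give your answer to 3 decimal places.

From the later pair, β·δ^2·127 = β·δ^3·148; dividing through, δ = 127/148 = 0.85811.
The first indifference: 45 = β·δ·66, so β = 45/(δ·66) = 45/(0.85811·66) ≈ 0.795.

β ≈ 0.795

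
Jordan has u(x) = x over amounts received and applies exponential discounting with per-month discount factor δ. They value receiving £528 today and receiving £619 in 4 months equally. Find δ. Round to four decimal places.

Equating discounted utilities: u(528) = δ^4·u(619) ⇒ δ^4 = u(528)/u(619).
With u(x) = x: δ^4 = 528/619 = 0.85299.
Taking the 4th root: δ = 0.85299^(1/4) ≈ 0.9610.

δ ≈ 0.9610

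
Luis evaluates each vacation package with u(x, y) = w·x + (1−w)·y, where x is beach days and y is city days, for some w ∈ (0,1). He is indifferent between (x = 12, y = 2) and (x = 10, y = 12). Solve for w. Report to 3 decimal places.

u(12,2) = u(10,12) means w·12 + (1−w)·2 = w·10 + (1−w)·12.
Rearranging, 2·w − 10·(1−w) = 0.
The marginal rate of substitution is 10/2, so w = 10/(2+10) = 0.833.

w = 0.833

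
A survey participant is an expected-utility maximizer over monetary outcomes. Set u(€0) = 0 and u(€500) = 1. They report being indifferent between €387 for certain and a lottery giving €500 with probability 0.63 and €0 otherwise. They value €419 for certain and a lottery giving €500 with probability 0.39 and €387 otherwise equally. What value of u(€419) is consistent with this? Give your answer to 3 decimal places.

0.774

The first gamble pins u(€387): it must equal 0.63·1 + 0.37·0 = 0.63.
Chaining: u(€419) = 0.39·1.00 + 0.61·0.63 = 0.7743.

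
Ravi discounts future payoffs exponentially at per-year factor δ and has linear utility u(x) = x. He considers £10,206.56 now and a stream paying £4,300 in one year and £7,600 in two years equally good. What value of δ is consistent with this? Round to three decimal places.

Equating present values: 10206.56 = 4300δ + 7600δ².
So 7600δ² + 4300δ − 10206.56 = 0.
By the quadratic formula (taking the positive root), δ = (−4300 + √328769424.00) / 15200 ≈ 0.910.

δ ≈ 0.910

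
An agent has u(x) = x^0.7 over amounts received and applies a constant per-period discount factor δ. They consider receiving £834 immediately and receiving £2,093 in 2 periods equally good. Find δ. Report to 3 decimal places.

Indifference means u(834) = δ^2 · u(2093), so δ^2 = u(834)/u(2093).
With u(x) = x^0.7: δ^2 = 834^0.7/2093^0.7 = (834/2093)^0.7 = 0.52514.
Taking the square root: δ = 0.52514^(1/2) ≈ 0.725.

δ ≈ 0.725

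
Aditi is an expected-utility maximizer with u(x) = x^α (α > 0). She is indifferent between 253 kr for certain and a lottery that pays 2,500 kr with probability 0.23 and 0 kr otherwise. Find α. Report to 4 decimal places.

α ≈ 0.6416

Since u(0) = 0, the lottery's EU is 0.23·2500^α.
Indifference: 253^α = 0.23·2500^α, so (253/2500)^α = 0.23.
Taking logs: α·ln(253/2500) = ln(0.23), so α = -1.4696760 / -2.2906565 ≈ 0.6416.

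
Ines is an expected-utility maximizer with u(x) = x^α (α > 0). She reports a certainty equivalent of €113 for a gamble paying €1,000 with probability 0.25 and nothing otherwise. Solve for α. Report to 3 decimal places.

α ≈ 0.636

Since u(0) = 0, the lottery's EU is 0.25·1000^α.
Indifference: 113^α = 0.25·1000^α, so (113/1000)^α = 0.25.
Take logs: α = ln 0.25 / ln(113/1000) ≈ 0.63581.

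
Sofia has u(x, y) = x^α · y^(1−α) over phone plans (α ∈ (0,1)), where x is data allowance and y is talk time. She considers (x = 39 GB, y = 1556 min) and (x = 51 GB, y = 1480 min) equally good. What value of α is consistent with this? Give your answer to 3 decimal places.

α ≈ 0.157

Indifference: 39^α · 1556^(1−α) = 51^α · 1480^(1−α).
(39/51)^α = (1480/1556)^(1−α); take logs: α·ln(39/51) = (1−α)·ln(1480/1556), i.e. α·-0.268264 = (1−α)·-0.050076.
With A = -0.268264 and B = -0.050076: α·A = (1−α)·B, so α = B/(A+B) = -0.050076/-0.318340 ≈ 0.157.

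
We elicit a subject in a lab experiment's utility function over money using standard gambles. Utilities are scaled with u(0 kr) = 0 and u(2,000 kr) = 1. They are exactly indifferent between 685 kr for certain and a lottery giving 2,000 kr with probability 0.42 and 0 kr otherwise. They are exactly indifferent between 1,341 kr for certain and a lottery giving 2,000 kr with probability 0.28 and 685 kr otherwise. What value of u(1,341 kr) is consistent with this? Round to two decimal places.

The first gamble pins u(685 kr): it must equal 0.42·1 + 0.58·0 = 0.42.
Chaining: u(1,341 kr) = 0.28·1.00 + 0.72·0.42 = 0.5824.

0.58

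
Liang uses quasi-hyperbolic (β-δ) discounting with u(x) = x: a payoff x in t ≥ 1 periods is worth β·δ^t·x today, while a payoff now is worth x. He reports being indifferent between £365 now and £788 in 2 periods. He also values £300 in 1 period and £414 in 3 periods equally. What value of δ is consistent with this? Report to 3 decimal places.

δ ≈ 0.851

The second indifference involves only future payoffs, so β cancels: β·δ^1·300 = β·δ^3·414, giving δ^2 = 300/414 = 0.72464, so δ = 0.85126.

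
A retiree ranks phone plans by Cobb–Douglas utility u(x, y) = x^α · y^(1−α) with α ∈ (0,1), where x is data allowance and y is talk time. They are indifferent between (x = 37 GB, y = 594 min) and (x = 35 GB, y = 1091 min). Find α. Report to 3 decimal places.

Indifference: 37^α · 594^(1−α) = 35^α · 1091^(1−α).
Rearrange to (37/35)^α = (1091/594)^(1−α) and take logs: α·0.055570 = (1−α)·0.607971.
So α/(1−α) = (0.607971)/(0.055570) = 10.940633, and α = 10.940633/11.940633 ≈ 0.916.

α ≈ 0.916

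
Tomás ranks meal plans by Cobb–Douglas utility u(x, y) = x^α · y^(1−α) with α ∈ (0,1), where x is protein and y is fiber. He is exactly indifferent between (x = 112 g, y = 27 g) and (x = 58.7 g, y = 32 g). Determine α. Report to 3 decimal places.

Set the two utilities equal: 112^α·27^(1−α) = 58.7^α·32^(1−α).
Rearrange to (112/58.7)^α = (32/27)^(1−α) and take logs: α·0.646059 = (1−α)·0.169899.
So α/(1−α) = (0.169899)/(0.646059) = 0.262978, and α = 0.262978/1.262978 ≈ 0.208.

α ≈ 0.208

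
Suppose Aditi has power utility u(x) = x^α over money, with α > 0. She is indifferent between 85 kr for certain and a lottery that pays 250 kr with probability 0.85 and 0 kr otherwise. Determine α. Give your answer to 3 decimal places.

EU(lottery) = 0.85·250^α + 0.15·0 = 0.85·250^α.
Setting u(85) equal to that: 85^α = 0.85·250^α ⇒ (85/250)^α = 0.85.
Taking logs: α·ln(85/250) = ln(0.85), so α = -0.162519 / -1.078810 ≈ 0.151.

α ≈ 0.151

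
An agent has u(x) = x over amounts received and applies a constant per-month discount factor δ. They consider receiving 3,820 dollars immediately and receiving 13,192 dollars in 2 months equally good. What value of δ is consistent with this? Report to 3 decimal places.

δ ≈ 0.538

Equating discounted utilities: u(3820) = δ^2·u(13192) ⇒ δ^2 = u(3820)/u(13192).
With u(x) = x: δ^2 = 3820/13192 = 0.28957.
So δ = 0.28957^(1/2) ≈ 0.538.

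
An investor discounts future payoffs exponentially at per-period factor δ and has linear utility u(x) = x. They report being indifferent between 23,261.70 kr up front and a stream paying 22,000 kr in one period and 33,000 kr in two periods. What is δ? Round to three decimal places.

δ ≈ 0.570

Present value of the stream is 22000·δ + 33000·δ². Indifference gives 22000δ + 33000δ² = 23261.70.
Rearranged: 33000δ² + 22000δ − 23261.70 = 0.
δ = (−22000 + √(22000² + 4·33000·23261.70)) / (2·33000) = (−22000 + √3554544400.00) / 66000 ≈ 0.570.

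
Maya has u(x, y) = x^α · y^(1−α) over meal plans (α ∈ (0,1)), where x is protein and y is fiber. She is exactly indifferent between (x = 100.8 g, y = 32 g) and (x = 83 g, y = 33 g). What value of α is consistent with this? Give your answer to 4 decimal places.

α ≈ 0.1367

Set the two utilities equal: 100.8^α·32^(1−α) = 83^α·33^(1−α).
Rearrange to (100.8/83)^α = (33/32)^(1−α) and take logs: α·0.1942977 = (1−α)·0.0307717.
Thus α·(0.2250694) = 0.0307717, so α = 0.0307717/0.2250694 ≈ 0.1367.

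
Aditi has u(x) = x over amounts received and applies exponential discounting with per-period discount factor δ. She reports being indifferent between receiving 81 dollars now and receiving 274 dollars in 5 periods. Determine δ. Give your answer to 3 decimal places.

The payoff in 5 periods is discounted by δ^5, so u(81) = δ^5·u(274) and δ^5 = u(81)/u(274).
With u(x) = x: δ^5 = 81/274 = 0.29562.
Hence δ = (0.29562)^(1/5) = 0.78369.

δ ≈ 0.784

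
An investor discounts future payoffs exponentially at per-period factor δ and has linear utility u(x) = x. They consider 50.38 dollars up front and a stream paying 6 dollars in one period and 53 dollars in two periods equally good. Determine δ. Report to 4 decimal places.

δ ≈ 0.9200

Present value of the stream is 6·δ + 53·δ². Indifference gives 6δ + 53δ² = 50.38.
That is, 53δ² + 6δ − 50.38 = 0, a quadratic in δ.
By the quadratic formula (taking the positive root), δ = (−6 + √10716.56) / 106 ≈ 0.9200.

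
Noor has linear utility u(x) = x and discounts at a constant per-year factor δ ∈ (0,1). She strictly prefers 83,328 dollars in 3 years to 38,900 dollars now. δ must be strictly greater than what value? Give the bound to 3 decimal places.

The preference means 38900 < δ^3·83328.
So δ^3 > 38900/83328 = 0.46683; taking the cube root of both positive sides preserves the inequality.
δ > (38900/83328)^(1/3) ≈ 0.776.

δ > 0.776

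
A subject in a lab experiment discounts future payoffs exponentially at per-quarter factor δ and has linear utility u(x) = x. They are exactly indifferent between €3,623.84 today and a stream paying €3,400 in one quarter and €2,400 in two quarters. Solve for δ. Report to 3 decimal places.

Equating present values: 3623.84 = 3400δ + 2400δ².
That is, 2400δ² + 3400δ − 3623.84 = 0, a quadratic in δ.
The positive root is δ = [−3400 + √(3400² + 4·2400·3623.84)] / (2·2400) = (−3400 + 6808.000)/4800 ≈ 0.710.

δ ≈ 0.710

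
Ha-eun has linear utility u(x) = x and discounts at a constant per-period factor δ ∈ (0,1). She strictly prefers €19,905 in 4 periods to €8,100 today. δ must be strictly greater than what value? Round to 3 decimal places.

δ > 0.799

Under u(x) = x this choice says 8100 < δ^4·19905.
Hence δ^4 > 8100/19905 = 0.40693, and x ↦ x^(1/4) is increasing on (0,∞).
δ > (8100/19905)^(1/4) ≈ 0.799.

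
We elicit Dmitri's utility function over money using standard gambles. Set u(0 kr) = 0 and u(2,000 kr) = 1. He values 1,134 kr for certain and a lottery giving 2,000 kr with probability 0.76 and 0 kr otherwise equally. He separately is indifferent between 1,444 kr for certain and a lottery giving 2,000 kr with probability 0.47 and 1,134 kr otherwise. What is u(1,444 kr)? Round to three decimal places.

0.873

The first gamble pins u(1,134 kr): it must equal 0.76·1 + 0.24·0 = 0.76.
The second indifference gives u(1,444 kr) = 0.47·u(2,000 kr) + 0.53·u(1,134 kr) = 0.47·1.00 + 0.53·0.76 = 0.8728.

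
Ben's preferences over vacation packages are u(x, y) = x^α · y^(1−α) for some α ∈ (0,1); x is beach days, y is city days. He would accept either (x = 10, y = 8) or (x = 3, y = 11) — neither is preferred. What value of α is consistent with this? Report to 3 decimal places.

α ≈ 0.209

Set the two utilities equal: 10^α·8^(1−α) = 3^α·11^(1−α).
Rearrange to (10/3)^α = (11/8)^(1−α) and take logs: α·1.203973 = (1−α)·0.318454.
With A = 1.203973 and B = 0.318454: α·A = (1−α)·B, so α = B/(A+B) = 0.318454/1.522427 ≈ 0.209.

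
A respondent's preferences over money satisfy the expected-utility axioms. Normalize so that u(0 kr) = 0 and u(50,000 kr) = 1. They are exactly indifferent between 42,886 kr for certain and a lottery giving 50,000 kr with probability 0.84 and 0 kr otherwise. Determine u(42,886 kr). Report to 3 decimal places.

u(42,886 kr) equals the lottery's expected utility: 0.84·1 + 0.16·0 = 0.84.

0.840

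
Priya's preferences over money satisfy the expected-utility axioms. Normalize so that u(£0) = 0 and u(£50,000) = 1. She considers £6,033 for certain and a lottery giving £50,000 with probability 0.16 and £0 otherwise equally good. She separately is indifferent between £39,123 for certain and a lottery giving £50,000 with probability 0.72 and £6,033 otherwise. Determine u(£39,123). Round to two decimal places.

First, u(£6,033) = 0.16·u(£50,000) + 0.84·u(£0) = 0.16.
Chaining: u(£39,123) = 0.72·1.00 + 0.28·0.16 = 0.7648.

0.76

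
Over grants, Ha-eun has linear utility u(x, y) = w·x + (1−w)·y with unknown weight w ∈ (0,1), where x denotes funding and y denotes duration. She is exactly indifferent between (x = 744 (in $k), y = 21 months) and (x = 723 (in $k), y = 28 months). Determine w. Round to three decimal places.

Indifference: w·744 + (1−w)·21 = w·723 + (1−w)·28.
Rearranging, 21·w − 7·(1−w) = 0.
Hence w = 7/(21+7) = 7/28 = 0.250.

w = 0.250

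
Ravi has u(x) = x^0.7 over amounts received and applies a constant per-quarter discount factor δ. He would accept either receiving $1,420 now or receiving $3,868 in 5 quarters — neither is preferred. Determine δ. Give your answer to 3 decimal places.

δ ≈ 0.869

Equating discounted utilities: u(1420) = δ^5·u(3868) ⇒ δ^5 = u(1420)/u(3868).
With u(x) = x^0.7: δ^5 = 1420^0.7/3868^0.7 = (1420/3868)^0.7 = 0.49586.
So δ = 0.49586^(1/5) ≈ 0.869.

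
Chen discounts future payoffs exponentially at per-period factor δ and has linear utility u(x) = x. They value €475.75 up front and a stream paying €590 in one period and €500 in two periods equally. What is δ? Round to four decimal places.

δ ≈ 0.5500

Equating present values: 475.75 = 590δ + 500δ².
Rearranged: 500δ² + 590δ − 475.75 = 0.
δ = (−590 + √(590² + 4·500·475.75)) / (2·500) = (−590 + √1299600.00) / 1000 ≈ 0.5500.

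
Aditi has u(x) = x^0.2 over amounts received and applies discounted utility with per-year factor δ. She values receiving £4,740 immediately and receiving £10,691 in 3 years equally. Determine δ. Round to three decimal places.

The payoff in 3 years is discounted by δ^3, so u(4740) = δ^3·u(10691) and δ^3 = u(4740)/u(10691).
With u(x) = x^0.2: δ^3 = 4740^0.2/10691^0.2 = (4740/10691)^0.2 = 0.84987.
So δ = 0.84987^(1/3) ≈ 0.947.

δ ≈ 0.947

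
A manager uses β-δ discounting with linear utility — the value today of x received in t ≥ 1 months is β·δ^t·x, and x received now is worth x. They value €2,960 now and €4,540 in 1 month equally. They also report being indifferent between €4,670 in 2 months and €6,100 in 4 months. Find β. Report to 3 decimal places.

Both payoffs in the second observation are in the future, so β drops out: δ^2·4670 = δ^4·6100 ⇒ δ^2 = 4670/6100 = 0.76557, so δ = 0.87497.
The first indifference: 2960 = β·δ·4540, so β = 2960/(δ·4540) = 2960/(0.87497·4540) ≈ 0.745.

β ≈ 0.745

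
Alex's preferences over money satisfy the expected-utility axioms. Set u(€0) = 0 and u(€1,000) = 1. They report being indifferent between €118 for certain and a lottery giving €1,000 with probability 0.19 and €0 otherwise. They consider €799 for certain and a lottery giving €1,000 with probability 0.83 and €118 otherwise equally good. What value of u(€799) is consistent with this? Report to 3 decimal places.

From the first indifference, u(€118) = 0.19·u(€1,000) + 0.81·u(€0) = 0.19·1 + 0.81·0 = 0.19.
Chaining: u(€799) = 0.83·1.00 + 0.17·0.19 = 0.8623.

0.862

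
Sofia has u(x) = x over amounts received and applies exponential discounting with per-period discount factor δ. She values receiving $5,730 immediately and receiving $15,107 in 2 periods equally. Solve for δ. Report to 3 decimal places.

The payoff in 2 periods is discounted by δ^2, so u(5730) = δ^2·u(15107) and δ^2 = u(5730)/u(15107).
With u(x) = x: δ^2 = 5730/15107 = 0.37929.
Hence δ = (0.37929)^(1/2) = 0.61587.

δ ≈ 0.616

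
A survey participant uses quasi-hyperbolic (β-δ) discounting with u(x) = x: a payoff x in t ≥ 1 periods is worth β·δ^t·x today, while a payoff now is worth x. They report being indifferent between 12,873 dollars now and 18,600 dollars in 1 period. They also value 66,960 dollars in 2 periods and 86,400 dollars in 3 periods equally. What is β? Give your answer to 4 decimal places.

From the later pair, β·δ^2·66960 = β·δ^3·86400; dividing through, δ = 66960/86400 = 0.77500.
Now use the now-vs-future pair: 12873 = β·δ·18600 gives β = 12873/(0.77500·18600) ≈ 0.8930.

β ≈ 0.8930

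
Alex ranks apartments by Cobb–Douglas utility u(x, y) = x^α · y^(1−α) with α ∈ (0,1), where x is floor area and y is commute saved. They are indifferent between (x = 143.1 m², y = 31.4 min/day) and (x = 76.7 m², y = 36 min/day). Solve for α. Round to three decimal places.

Set the two utilities equal: 143.1^α·31.4^(1−α) = 76.7^α·36^(1−α).
(143.1/76.7)^α = (36/31.4)^(1−α); take logs: α·ln(143.1/76.7) = (1−α)·ln(36/31.4), i.e. α·0.623642 = (1−α)·0.136711.
So α/(1−α) = (0.136711)/(0.623642) = 0.219214, and α = 0.219214/1.219214 ≈ 0.180.

α ≈ 0.180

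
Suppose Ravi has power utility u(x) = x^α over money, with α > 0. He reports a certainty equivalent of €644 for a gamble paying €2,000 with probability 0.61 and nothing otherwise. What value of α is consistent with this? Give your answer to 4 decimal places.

α ≈ 0.4362

The lottery's expected utility is 0.61·u(2000) + 0.39·u(0) = 0.61·2000^α (since u(0) = 0 for α > 0).
Indifference: 644^α = 0.61·2000^α, so (644/2000)^α = 0.61.
Taking logs: α·ln(644/2000) = ln(0.61), so α = -0.4942963 / -1.1332037 ≈ 0.4362.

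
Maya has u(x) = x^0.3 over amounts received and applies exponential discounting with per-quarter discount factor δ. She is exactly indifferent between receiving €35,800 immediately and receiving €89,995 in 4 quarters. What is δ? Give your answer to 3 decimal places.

δ ≈ 0.933

Equating discounted utilities: u(35800) = δ^4·u(89995) ⇒ δ^4 = u(35800)/u(89995).
With u(x) = x^0.3: δ^4 = 35800^0.3/89995^0.3 = (35800/89995)^0.3 = 0.75840.
Hence δ = (0.75840)^(1/4) = 0.93320.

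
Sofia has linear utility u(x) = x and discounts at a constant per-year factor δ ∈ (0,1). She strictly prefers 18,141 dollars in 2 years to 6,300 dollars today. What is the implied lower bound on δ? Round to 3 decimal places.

Comparing present values: 6300 < δ^2·18141.
Hence δ^2 > 6300/18141 = 0.34728, and x ↦ x^(1/2) is increasing on (0,∞).
δ > 0.34728^(1/2) = 0.589.

δ > 0.589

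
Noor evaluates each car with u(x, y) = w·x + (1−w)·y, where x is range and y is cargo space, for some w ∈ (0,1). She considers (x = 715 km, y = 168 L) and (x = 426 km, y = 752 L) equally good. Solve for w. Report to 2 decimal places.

u(715,168) = u(426,752) means w·715 + (1−w)·168 = w·426 + (1−w)·752.
Rearranging, 289·w − 584·(1−w) = 0.
So w/(1−w) = 584/289 = 2.0208, giving w = 584/(289+584) = 0.67.

w = 0.67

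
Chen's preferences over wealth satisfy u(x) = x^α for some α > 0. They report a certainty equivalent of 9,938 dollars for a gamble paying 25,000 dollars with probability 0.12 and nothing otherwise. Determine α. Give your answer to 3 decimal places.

Since u(0) = 0, the lottery's EU is 0.12·25000^α.
Setting u(9938) equal to that: 9938^α = 0.12·25000^α ⇒ (9938/25000)^α = 0.12.
α = ln(0.12) / ln(9938/25000) = -2.120264/-0.922510 ≈ 2.298.

α ≈ 2.298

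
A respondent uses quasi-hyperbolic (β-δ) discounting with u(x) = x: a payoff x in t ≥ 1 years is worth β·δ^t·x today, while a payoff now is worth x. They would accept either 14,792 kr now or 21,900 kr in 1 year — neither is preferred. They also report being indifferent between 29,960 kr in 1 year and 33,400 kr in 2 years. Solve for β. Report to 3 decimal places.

β ≈ 0.753

From the later pair, β·δ^1·29960 = β·δ^2·33400; dividing through, δ = 29960/33400 = 0.89701.
Now use the now-vs-future pair: 14792 = β·δ·21900 gives β = 14792/(0.89701·21900) ≈ 0.753.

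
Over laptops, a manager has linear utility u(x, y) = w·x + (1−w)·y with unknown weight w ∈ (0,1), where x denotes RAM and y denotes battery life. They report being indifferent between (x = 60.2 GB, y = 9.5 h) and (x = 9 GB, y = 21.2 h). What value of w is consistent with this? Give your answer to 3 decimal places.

Indifference: w·60.2 + (1−w)·9.5 = w·9 + (1−w)·21.2.
w·(60.2−9) = (1−w)·(21.2−9.5), i.e. w·51.2 = (1−w)·11.7.
So w/(1−w) = 11.7/51.2 = 0.2285, giving w = 11.7/(51.2+11.7) = 0.186.

w = 0.186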